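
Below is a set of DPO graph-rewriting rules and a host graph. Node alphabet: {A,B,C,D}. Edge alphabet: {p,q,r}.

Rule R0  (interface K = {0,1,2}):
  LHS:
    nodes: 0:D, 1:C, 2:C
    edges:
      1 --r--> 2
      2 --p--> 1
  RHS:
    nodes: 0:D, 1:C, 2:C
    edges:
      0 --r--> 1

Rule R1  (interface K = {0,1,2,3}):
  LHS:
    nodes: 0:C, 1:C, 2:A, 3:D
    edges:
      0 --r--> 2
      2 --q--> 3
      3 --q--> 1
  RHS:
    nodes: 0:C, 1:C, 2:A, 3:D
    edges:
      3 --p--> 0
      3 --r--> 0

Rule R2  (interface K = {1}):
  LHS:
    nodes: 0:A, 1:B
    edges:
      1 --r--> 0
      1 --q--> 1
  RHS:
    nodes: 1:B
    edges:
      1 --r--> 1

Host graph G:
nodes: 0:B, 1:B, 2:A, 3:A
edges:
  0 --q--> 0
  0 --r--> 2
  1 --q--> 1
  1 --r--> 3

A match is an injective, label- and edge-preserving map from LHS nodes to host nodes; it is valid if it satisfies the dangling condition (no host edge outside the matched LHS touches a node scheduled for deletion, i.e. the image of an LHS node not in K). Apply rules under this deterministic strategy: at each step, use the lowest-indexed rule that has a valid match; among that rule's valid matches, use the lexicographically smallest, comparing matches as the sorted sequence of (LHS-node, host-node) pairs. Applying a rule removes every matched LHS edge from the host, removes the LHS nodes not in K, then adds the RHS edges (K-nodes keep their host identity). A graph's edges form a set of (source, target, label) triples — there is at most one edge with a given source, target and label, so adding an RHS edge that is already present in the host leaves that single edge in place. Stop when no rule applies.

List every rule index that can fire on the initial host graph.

R0: no valid match — LHS pattern not found
R1: no valid match — LHS pattern not found
R2: 2 valid matches — {0↦2, 1↦0}, {0↦3, 1↦1}

Answer: [R2]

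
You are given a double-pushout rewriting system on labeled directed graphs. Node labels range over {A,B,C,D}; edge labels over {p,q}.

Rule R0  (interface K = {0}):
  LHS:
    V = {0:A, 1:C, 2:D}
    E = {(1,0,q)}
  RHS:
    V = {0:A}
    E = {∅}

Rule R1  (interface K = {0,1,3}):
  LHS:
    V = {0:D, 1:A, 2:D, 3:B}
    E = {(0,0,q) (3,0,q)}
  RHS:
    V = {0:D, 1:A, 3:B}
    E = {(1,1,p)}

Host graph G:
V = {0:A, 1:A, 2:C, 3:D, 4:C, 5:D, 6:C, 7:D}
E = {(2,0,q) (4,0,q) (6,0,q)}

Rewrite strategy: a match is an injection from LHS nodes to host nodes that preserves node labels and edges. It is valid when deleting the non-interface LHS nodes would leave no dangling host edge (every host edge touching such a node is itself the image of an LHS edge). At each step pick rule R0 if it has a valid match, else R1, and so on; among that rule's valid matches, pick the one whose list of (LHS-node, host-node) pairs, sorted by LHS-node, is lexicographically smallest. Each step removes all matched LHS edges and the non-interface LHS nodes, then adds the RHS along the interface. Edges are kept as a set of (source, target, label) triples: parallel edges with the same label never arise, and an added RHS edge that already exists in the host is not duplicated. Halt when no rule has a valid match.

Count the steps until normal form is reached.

Answer: 3

Derivation:
[0] host  ⇒  8 nodes, 3 edges  {2-q->0 4-q->0 6-q->0}
[1] R0 @ {0↦0, 1↦2, 2↦3}  ⇒  6 nodes, 2 edges  {4-q->0 6-q->0}
[2] R0 @ {0↦0, 1↦4, 2↦5}  ⇒  4 nodes, 1 edges  {6-q->0}
[3] R0 @ {0↦0, 1↦6, 2↦7}  ⇒  2 nodes, 0 edges  {∅}
final graph: no rule applies after step 3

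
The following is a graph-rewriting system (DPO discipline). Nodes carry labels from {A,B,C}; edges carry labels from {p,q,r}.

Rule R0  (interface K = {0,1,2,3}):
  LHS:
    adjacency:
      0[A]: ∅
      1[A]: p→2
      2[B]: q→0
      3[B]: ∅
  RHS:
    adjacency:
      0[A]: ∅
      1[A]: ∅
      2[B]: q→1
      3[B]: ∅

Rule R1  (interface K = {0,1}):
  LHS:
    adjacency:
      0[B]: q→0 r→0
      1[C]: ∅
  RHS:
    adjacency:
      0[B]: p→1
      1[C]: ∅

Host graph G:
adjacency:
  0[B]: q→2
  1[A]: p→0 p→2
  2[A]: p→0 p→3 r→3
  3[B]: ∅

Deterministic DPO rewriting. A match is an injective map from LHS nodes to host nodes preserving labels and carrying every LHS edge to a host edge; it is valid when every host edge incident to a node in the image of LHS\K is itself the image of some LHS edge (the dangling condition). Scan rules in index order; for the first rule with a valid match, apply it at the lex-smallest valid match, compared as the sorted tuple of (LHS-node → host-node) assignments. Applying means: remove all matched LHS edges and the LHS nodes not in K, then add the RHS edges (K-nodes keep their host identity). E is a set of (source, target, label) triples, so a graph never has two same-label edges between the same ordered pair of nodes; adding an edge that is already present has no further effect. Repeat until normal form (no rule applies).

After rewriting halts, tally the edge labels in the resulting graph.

[0] host  ⇒  4 nodes, 6 edges  {0-q->2 1-p->0 1-p->2 2-p->0 2-p->3 2-r->3}
[1] R0 @ {0↦2, 1↦1, 2↦0, 3↦3}  ⇒  4 nodes, 5 edges  {0-q->1 1-p->2 2-p->0 2-p->3 2-r->3}
[2] R0 @ {0↦1, 1↦2, 2↦0, 3↦3}  ⇒  4 nodes, 4 edges  {0-q->2 1-p->2 2-p->3 2-r->3}
halt: no rule applies after step 2
NF edges: [(0, 2, 'q'), (1, 2, 'p'), (2, 3, 'p'), (2, 3, 'r')]

Answer: p:2 q:1 r:1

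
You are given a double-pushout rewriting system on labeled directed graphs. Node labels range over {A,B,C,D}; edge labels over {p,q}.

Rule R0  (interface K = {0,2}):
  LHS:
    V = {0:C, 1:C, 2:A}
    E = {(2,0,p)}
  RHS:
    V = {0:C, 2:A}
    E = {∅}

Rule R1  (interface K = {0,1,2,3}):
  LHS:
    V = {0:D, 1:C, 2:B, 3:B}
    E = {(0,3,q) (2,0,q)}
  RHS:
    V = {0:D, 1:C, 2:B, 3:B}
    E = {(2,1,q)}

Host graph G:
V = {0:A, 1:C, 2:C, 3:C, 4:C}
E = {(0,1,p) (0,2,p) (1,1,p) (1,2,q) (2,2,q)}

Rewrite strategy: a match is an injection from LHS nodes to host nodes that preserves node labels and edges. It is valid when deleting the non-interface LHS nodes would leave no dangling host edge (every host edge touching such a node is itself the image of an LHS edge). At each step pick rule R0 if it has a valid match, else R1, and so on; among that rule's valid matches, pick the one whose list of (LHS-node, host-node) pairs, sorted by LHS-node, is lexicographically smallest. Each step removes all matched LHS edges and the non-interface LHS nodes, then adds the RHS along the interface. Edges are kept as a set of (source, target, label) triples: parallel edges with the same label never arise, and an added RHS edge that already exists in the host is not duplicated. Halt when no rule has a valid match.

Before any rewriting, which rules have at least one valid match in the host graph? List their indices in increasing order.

Answer: [R0]

Derivation:
R0: 4 valid matches — {0↦1, 1↦3, 2↦0}, {0↦1, 1↦4, 2↦0}, {0↦2, 1↦3, 2↦0} (+1 more)
R1: no valid match — LHS pattern not found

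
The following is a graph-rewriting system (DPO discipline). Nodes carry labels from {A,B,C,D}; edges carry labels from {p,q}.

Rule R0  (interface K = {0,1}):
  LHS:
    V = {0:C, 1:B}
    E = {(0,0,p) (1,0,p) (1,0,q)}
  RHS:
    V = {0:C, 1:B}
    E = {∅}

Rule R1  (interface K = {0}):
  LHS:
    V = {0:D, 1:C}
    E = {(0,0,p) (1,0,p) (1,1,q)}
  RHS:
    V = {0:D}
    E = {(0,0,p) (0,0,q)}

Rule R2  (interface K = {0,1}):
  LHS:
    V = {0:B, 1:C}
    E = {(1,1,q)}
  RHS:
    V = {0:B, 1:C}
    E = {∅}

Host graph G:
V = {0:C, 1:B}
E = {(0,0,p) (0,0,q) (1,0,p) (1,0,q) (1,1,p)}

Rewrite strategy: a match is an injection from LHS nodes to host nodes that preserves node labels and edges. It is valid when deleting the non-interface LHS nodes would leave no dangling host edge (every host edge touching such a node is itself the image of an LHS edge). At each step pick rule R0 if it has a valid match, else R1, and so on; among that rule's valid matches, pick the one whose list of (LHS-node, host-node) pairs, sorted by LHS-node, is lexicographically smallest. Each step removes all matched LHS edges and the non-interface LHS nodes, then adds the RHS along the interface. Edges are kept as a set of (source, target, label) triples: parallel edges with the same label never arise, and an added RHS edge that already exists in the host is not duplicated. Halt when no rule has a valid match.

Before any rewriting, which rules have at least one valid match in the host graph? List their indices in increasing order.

Answer: [R0,R2]

Derivation:
R0: 1 valid match — {0↦0, 1↦1}
R1: no valid match — LHS pattern not found
R2: 1 valid match — {0↦1, 1↦0}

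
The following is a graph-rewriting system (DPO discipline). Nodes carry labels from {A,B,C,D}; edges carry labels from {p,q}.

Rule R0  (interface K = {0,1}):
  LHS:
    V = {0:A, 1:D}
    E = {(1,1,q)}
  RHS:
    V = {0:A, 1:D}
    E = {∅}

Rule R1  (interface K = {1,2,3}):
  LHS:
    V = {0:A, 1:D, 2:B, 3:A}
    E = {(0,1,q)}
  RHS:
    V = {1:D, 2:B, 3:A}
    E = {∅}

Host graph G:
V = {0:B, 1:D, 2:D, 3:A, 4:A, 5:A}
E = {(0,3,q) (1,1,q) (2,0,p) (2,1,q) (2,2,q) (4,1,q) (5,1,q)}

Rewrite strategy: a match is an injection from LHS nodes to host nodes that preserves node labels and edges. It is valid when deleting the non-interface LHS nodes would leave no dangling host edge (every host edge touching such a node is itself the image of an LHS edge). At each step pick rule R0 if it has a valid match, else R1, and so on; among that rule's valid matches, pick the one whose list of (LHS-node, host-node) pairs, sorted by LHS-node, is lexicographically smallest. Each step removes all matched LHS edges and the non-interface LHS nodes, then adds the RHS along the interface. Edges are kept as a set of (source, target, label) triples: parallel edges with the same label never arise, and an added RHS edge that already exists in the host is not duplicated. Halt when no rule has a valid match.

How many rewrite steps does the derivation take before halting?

initial: |V|=6 |E|=7  E = 0-q->3 1-q->1 2-p->0 2-q->1 2-q->2 4-q->1 5-q->1
step 1: apply R0 at {0↦3, 1↦1}  → |V|=6 |E|=6  E = 0-q->3 2-p->0 2-q->1 2-q->2 4-q->1 5-q->1
step 2: apply R0 at {0↦3, 1↦2}  → |V|=6 |E|=5  E = 0-q->3 2-p->0 2-q->1 4-q->1 5-q->1
step 3: apply R1 at {0↦4, 1↦1, 2↦0, 3↦3}  → |V|=5 |E|=4  E = 0-q->3 2-p->0 2-q->1 5-q->1
step 4: apply R1 at {0↦5, 1↦1, 2↦0, 3↦3}  → |V|=4 |E|=3  E = 0-q->3 2-p->0 2-q->1
final graph: no rule applies after step 4

Answer: 4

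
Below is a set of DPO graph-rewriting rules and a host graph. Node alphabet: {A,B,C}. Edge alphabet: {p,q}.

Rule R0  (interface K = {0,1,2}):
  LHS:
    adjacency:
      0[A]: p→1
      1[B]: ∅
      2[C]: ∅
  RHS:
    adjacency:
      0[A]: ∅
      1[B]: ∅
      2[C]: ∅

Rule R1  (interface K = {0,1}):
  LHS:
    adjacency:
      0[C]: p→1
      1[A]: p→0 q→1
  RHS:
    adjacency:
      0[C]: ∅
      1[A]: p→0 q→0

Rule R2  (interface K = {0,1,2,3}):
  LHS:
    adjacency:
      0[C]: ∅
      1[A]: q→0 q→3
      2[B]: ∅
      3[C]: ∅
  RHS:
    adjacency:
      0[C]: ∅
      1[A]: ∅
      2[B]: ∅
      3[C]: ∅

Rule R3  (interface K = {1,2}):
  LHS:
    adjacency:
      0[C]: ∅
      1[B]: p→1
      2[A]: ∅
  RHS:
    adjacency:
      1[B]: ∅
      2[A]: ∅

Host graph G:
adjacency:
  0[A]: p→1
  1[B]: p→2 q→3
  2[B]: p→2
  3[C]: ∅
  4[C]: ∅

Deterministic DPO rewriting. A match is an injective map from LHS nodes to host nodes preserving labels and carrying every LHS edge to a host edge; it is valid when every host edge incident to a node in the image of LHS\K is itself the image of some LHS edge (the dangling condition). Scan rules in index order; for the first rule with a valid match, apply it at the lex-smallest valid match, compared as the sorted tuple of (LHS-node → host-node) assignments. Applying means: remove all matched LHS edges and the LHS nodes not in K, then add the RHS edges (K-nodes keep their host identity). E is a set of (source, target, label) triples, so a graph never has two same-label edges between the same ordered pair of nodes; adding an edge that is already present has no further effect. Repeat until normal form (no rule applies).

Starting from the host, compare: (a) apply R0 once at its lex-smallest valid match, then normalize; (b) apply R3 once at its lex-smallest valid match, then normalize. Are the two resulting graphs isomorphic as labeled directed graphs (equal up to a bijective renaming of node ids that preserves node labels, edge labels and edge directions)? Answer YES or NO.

Answer: YES

Derivation:
branch R0-first: apply at {0↦0, 1↦1, 2↦3} → |E|=3, then 1 more step(s) → NF |V|=4 |E|=2 V={0:A, 1:B, 2:B, 3:C} E=1-p->2 1-q->3
branch R3-first: apply at {0↦4, 1↦2, 2↦0} → |E|=3, then 1 more step(s) → NF |V|=4 |E|=2 V={0:A, 1:B, 2:B, 3:C} E=1-p->2 1-q->3
graphs isomorphic (equal up to label-preserving node renaming)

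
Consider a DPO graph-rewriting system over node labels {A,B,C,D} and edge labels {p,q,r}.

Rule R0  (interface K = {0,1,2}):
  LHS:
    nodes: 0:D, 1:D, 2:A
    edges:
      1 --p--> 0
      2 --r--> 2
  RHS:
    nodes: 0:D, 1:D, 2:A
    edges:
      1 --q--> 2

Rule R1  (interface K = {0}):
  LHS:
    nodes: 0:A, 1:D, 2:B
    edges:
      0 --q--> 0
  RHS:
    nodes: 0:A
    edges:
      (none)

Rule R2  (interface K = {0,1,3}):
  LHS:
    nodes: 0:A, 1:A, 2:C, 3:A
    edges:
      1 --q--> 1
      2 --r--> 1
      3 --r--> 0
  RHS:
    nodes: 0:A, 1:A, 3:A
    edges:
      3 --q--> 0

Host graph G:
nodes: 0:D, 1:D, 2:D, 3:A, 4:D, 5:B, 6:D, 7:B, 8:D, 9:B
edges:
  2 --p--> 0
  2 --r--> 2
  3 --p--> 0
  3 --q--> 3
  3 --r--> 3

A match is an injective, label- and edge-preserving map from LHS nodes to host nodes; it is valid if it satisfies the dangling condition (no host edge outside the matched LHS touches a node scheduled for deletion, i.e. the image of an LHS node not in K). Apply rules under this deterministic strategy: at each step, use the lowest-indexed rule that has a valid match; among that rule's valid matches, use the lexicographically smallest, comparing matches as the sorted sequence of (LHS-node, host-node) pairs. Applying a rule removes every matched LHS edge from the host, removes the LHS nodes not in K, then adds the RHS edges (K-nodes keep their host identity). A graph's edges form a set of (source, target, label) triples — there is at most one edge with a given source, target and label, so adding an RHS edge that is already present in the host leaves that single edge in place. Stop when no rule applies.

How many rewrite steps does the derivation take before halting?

Answer: 2

Rewrite trace:
[0] host  ⇒  10 nodes, 5 edges  {2-p->0 2-r->2 3-p->0 3-q->3 3-r->3}
[1] R0 @ {0↦0, 1↦2, 2↦3}  ⇒  10 nodes, 4 edges  {2-r->2 2-q->3 3-p->0 3-q->3}
[2] R1 @ {0↦3, 1↦1, 2↦5}  ⇒  8 nodes, 3 edges  {2-r->2 2-q->3 3-p->0}
halt: no rule applies after step 2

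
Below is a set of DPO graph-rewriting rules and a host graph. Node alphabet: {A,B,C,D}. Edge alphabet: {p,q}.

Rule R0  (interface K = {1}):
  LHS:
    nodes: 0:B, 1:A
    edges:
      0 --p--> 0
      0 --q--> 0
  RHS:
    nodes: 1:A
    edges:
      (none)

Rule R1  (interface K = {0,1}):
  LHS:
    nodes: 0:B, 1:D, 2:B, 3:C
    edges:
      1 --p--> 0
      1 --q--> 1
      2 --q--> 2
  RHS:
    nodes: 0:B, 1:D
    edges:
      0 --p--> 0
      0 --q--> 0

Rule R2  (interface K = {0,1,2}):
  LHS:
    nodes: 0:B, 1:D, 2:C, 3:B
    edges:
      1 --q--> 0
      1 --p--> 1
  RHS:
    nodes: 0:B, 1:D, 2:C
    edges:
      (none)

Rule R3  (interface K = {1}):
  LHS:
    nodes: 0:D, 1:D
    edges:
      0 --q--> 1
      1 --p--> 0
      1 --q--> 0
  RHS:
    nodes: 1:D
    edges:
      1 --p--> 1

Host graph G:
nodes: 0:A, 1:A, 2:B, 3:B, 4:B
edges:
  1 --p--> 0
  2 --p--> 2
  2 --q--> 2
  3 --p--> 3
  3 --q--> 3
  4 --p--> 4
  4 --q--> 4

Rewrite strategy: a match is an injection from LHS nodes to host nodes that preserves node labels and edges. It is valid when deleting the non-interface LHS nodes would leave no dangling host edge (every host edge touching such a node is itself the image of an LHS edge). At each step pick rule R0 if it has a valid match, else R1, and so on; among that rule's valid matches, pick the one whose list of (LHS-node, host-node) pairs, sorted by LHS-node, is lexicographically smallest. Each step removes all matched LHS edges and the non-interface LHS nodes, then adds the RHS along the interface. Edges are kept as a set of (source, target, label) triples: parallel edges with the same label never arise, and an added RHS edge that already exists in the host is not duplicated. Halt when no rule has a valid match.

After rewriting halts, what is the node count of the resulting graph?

Answer: 2

Steps:
initial: |V|=5 |E|=7  E = 1-p->0 2-p->2 2-q->2 3-p->3 3-q->3 4-p->4 4-q->4
step 1: apply R0 at {0↦2, 1↦0}  → |V|=4 |E|=5  E = 1-p->0 3-p->3 3-q->3 4-p->4 4-q->4
step 2: apply R0 at {0↦3, 1↦0}  → |V|=3 |E|=3  E = 1-p->0 4-p->4 4-q->4
step 3: apply R0 at {0↦4, 1↦0}  → |V|=2 |E|=1  E = 1-p->0
halt: no rule applies after step 3
NF nodes: {0:A, 1:A}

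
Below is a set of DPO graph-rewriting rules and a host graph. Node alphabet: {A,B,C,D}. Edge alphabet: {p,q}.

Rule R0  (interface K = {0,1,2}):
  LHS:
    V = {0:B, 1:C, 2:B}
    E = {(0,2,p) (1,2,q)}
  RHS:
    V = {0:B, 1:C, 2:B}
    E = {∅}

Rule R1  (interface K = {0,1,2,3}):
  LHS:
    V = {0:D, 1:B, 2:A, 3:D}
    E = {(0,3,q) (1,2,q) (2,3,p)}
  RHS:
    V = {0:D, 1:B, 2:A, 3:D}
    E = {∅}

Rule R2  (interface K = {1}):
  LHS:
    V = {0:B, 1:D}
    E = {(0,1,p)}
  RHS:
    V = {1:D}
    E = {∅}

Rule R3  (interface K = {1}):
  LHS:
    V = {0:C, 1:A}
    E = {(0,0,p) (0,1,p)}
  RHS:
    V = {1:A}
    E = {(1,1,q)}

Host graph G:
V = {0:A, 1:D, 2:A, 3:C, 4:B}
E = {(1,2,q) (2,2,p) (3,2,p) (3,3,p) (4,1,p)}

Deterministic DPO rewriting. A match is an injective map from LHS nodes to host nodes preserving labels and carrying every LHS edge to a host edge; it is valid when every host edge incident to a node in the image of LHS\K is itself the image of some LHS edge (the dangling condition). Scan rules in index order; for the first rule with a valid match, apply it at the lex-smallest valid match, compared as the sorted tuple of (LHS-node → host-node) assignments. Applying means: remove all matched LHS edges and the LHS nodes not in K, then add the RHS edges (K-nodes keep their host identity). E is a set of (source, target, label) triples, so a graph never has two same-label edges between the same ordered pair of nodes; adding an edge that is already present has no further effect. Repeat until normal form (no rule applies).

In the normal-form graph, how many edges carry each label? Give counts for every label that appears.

Answer: p:1 q:2

Rewrite trace:
initial: |V|=5 |E|=5  E = 1-q->2 2-p->2 3-p->2 3-p->3 4-p->1
step 1: apply R2 at {0↦4, 1↦1}  → |V|=4 |E|=4  E = 1-q->2 2-p->2 3-p->2 3-p->3
step 2: apply R3 at {0↦3, 1↦2}  → |V|=3 |E|=3  E = 1-q->2 2-p->2 2-q->2
normal form: no rule applies after step 2
NF edges: [(1, 2, 'q'), (2, 2, 'p'), (2, 2, 'q')]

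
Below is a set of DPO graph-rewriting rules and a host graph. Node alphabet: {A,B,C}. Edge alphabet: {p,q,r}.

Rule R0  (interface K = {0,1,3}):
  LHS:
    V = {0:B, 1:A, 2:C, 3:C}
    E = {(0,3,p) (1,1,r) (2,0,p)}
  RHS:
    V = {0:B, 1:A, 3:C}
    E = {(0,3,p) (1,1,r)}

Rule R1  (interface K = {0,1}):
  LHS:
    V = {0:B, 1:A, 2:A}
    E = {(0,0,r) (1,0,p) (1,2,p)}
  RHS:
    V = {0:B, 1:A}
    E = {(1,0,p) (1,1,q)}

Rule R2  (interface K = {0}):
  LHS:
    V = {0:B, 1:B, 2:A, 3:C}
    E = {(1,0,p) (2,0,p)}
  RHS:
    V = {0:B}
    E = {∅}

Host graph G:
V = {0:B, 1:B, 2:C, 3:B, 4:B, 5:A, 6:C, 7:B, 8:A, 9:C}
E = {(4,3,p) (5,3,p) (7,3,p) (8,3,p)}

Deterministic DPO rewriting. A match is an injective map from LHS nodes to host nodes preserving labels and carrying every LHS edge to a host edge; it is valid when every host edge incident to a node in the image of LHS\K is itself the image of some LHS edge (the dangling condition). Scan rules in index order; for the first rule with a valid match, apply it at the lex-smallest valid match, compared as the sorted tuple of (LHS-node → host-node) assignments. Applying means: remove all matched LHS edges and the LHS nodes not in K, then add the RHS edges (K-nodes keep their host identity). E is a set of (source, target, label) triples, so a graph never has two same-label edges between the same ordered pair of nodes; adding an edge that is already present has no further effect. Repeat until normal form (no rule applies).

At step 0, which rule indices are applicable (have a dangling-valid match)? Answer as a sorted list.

R0: no valid match — LHS pattern not found
R1: no valid match — LHS pattern not found
R2: 12 valid matches — {0↦3, 1↦4, 2↦5, 3↦2}, {0↦3, 1↦4, 2↦5, 3↦6}, {0↦3, 1↦4, 2↦5, 3↦9} (+9 more)

Answer: [R2]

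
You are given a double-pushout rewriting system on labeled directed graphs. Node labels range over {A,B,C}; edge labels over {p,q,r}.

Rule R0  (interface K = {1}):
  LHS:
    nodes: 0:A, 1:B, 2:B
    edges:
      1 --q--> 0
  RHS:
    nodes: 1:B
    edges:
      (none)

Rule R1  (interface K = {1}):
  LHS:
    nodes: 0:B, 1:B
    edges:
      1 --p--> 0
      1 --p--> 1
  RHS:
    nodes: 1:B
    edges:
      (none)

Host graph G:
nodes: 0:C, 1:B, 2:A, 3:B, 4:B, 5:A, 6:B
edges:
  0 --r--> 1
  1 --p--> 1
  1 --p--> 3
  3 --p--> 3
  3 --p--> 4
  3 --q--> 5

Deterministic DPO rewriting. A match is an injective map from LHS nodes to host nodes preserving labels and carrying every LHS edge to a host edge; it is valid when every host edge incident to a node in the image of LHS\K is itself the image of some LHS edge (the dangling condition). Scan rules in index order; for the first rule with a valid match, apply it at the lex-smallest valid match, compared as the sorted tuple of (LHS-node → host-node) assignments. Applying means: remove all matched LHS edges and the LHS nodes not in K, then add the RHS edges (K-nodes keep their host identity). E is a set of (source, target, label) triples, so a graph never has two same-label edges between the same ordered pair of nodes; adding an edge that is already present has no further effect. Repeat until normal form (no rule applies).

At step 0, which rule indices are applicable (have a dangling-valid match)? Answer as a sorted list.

Answer: [R0,R1]

Rewrite trace:
R0: 1 valid match — {0↦5, 1↦3, 2↦6}
R1: 1 valid match — {0↦4, 1↦3}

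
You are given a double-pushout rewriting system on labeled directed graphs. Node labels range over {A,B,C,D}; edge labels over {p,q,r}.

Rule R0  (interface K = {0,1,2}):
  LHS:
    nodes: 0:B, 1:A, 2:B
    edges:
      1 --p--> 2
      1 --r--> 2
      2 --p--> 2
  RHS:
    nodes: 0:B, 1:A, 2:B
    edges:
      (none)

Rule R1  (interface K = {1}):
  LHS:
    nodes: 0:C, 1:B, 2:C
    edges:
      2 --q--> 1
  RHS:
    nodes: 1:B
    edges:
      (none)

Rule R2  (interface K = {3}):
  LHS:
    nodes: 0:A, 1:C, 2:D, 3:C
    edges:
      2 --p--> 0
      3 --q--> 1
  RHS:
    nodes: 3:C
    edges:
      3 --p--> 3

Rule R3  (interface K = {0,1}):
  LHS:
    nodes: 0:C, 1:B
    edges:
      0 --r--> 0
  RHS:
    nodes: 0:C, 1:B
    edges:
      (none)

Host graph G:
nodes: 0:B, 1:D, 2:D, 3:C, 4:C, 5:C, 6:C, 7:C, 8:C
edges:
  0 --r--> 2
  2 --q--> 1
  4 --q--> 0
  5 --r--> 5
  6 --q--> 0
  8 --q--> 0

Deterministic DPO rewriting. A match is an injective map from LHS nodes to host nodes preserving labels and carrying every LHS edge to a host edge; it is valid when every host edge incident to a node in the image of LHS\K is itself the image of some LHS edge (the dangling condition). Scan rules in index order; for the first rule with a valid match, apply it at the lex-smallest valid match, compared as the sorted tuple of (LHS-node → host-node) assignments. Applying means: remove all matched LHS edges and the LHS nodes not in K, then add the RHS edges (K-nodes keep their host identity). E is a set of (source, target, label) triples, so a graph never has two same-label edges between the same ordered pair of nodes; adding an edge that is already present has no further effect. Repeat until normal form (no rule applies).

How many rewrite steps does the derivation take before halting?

[0] host  ⇒  9 nodes, 6 edges  {0-r->2 2-q->1 4-q->0 5-r->5 6-q->0 8-q->0}
[1] R1 @ {0↦3, 1↦0, 2↦4}  ⇒  7 nodes, 5 edges  {0-r->2 2-q->1 5-r->5 6-q->0 8-q->0}
[2] R1 @ {0↦7, 1↦0, 2↦6}  ⇒  5 nodes, 4 edges  {0-r->2 2-q->1 5-r->5 8-q->0}
[3] R3 @ {0↦5, 1↦0}  ⇒  5 nodes, 3 edges  {0-r->2 2-q->1 8-q->0}
[4] R1 @ {0↦5, 1↦0, 2↦8}  ⇒  3 nodes, 2 edges  {0-r->2 2-q->1}
halt: no rule applies after step 4

Answer: 4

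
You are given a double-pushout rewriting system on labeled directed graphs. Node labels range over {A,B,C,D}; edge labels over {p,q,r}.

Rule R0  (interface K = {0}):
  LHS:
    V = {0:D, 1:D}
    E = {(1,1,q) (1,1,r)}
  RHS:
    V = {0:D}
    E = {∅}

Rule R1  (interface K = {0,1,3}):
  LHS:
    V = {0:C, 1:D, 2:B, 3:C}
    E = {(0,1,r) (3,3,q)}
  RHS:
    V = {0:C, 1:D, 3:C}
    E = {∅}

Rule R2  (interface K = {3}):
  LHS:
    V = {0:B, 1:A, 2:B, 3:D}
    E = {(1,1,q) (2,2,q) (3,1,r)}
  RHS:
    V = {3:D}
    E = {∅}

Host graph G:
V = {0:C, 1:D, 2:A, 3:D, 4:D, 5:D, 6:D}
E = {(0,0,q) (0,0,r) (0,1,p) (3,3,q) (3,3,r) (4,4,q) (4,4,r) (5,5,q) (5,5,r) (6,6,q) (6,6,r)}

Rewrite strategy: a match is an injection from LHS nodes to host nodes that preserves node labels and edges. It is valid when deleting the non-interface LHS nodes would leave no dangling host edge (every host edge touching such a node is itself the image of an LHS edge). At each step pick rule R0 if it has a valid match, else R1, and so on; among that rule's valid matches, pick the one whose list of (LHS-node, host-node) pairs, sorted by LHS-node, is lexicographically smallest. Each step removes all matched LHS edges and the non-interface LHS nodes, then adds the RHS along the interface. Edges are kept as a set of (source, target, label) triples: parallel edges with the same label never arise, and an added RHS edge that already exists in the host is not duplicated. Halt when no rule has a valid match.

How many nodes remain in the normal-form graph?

Answer: 3

Derivation:
start.  V:7 E:11  edges: 0-q->0 0-r->0 0-p->1 3-q->3 3-r->3 4-q->4 4-r->4 5-q->5 5-r->5 6-q->6 6-r->6
1. fire R0 via {0↦1, 1↦3}  →  V:6 E:9  edges: 0-q->0 0-r->0 0-p->1 4-q->4 4-r->4 5-q->5 5-r->5 6-q->6 6-r->6
2. fire R0 via {0↦1, 1↦4}  →  V:5 E:7  edges: 0-q->0 0-r->0 0-p->1 5-q->5 5-r->5 6-q->6 6-r->6
3. fire R0 via {0↦1, 1↦5}  →  V:4 E:5  edges: 0-q->0 0-r->0 0-p->1 6-q->6 6-r->6
4. fire R0 via {0↦1, 1↦6}  →  V:3 E:3  edges: 0-q->0 0-r->0 0-p->1
halt: no rule applies after step 4
NF nodes: {0:C, 1:D, 2:A}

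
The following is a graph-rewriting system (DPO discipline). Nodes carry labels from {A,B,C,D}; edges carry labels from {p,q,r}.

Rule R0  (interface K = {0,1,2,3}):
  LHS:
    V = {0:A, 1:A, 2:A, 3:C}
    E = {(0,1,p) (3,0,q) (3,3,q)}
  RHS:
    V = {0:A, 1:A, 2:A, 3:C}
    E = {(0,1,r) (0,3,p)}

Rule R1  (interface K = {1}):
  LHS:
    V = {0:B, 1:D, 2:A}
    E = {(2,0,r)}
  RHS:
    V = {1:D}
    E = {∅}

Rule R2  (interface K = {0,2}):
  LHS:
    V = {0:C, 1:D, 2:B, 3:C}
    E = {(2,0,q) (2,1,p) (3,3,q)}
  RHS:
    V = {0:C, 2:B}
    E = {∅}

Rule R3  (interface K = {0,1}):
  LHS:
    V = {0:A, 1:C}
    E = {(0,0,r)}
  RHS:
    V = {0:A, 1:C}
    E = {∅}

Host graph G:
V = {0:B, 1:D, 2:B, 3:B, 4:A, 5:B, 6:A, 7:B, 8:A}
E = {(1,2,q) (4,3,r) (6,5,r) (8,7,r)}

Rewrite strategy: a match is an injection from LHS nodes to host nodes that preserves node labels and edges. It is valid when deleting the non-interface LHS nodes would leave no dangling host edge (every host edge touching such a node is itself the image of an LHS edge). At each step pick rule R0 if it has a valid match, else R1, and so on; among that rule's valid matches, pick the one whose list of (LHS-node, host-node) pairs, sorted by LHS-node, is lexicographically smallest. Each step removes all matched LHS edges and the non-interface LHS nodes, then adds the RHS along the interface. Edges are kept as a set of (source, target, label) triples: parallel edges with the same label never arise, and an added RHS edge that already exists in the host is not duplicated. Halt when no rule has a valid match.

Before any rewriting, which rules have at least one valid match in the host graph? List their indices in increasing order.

R0: no valid match — LHS pattern not found
R1: 3 valid matches — {0↦3, 1↦1, 2↦4}, {0↦5, 1↦1, 2↦6}, {0↦7, 1↦1, 2↦8}
R2: no valid match — LHS pattern not found
R3: no valid match — LHS pattern not found

Answer: [R1]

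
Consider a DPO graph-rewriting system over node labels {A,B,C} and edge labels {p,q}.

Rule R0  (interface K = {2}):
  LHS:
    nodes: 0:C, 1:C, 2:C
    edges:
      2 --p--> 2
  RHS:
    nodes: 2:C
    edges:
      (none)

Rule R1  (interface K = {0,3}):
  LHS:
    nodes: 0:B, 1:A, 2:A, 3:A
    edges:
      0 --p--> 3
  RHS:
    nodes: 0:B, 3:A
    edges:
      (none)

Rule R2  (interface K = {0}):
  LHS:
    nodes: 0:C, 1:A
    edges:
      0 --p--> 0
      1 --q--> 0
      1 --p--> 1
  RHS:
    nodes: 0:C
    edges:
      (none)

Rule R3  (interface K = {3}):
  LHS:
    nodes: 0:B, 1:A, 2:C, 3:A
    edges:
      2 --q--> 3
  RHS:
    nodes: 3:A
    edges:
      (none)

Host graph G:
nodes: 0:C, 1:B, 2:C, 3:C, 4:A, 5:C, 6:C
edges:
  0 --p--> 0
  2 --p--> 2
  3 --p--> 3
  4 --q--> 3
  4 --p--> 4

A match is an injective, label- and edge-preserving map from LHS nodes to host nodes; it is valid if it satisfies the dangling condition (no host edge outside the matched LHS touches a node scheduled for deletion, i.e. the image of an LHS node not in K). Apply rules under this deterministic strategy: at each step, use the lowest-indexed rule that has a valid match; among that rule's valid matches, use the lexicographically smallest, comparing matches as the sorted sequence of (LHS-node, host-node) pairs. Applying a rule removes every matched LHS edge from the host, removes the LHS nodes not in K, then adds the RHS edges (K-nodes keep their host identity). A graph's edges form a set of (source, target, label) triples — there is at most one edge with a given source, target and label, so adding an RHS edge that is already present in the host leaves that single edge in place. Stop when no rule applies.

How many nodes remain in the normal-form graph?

Answer: 2

Steps:
[0] host  ⇒  7 nodes, 5 edges  {0-p->0 2-p->2 3-p->3 4-q->3 4-p->4}
[1] R0 @ {0↦5, 1↦6, 2↦0}  ⇒  5 nodes, 4 edges  {2-p->2 3-p->3 4-q->3 4-p->4}
[2] R2 @ {0↦3, 1↦4}  ⇒  4 nodes, 1 edges  {2-p->2}
[3] R0 @ {0↦0, 1↦3, 2↦2}  ⇒  2 nodes, 0 edges  {∅}
normal form: no rule applies after step 3
NF nodes: {1:B, 2:C}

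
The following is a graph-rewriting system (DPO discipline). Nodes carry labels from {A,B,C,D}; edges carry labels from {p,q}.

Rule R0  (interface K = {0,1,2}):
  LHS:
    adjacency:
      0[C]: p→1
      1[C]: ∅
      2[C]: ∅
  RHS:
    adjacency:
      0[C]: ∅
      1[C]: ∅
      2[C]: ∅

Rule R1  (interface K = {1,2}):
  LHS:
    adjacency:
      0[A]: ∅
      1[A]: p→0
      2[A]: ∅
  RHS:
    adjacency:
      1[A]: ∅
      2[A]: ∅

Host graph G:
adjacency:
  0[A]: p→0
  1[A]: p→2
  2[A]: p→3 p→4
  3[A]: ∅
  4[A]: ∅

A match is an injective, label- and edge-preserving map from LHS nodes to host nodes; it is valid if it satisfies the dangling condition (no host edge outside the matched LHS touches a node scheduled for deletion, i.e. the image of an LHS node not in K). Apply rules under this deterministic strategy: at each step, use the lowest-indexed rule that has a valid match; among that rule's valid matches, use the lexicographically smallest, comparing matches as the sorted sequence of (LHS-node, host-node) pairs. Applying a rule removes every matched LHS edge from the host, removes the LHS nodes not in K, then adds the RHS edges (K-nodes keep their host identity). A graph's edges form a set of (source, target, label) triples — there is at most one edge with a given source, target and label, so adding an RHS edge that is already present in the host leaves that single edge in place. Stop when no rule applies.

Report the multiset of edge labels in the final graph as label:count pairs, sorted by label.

Answer: p:1

Derivation:
start.  V:5 E:4  edges: 0-p->0 1-p->2 2-p->3 2-p->4
1. fire R1 via {0↦3, 1↦2, 2↦0}  →  V:4 E:3  edges: 0-p->0 1-p->2 2-p->4
2. fire R1 via {0↦4, 1↦2, 2↦0}  →  V:3 E:2  edges: 0-p->0 1-p->2
3. fire R1 via {0↦2, 1↦1, 2↦0}  →  V:2 E:1  edges: 0-p->0
halt: no rule applies after step 3
NF edges: [(0, 0, 'p')]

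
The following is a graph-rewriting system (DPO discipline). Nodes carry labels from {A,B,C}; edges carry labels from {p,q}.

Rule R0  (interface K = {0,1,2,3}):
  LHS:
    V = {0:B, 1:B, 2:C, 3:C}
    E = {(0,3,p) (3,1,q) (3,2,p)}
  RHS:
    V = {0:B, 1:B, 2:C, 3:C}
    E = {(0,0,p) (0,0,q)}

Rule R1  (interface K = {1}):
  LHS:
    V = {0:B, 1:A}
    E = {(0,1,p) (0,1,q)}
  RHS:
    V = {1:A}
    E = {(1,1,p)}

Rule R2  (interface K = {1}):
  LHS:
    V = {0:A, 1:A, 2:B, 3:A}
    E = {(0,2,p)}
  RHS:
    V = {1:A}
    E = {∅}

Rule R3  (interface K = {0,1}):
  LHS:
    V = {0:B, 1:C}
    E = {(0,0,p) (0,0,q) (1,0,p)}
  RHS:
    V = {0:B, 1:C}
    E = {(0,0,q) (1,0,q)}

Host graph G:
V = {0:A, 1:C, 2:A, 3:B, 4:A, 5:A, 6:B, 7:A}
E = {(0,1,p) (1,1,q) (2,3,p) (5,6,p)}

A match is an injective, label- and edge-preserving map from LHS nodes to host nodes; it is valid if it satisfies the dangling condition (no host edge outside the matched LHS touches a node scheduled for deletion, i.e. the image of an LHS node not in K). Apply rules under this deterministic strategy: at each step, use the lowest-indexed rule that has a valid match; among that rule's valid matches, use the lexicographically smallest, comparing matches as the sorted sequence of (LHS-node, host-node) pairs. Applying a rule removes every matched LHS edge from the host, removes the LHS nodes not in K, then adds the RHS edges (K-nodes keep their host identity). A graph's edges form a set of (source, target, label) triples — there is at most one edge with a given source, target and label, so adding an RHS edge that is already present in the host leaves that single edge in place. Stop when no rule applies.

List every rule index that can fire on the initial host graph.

Answer: [R2]

Steps:
R0: no valid match — LHS pattern not found
R1: no valid match — LHS pattern not found
R2: 12 valid matches — {0↦2, 1↦0, 2↦3, 3↦4}, {0↦2, 1↦0, 2↦3, 3↦7}, {0↦2, 1↦4, 2↦3, 3↦7} (+9 more)
R3: no valid match — LHS pattern not found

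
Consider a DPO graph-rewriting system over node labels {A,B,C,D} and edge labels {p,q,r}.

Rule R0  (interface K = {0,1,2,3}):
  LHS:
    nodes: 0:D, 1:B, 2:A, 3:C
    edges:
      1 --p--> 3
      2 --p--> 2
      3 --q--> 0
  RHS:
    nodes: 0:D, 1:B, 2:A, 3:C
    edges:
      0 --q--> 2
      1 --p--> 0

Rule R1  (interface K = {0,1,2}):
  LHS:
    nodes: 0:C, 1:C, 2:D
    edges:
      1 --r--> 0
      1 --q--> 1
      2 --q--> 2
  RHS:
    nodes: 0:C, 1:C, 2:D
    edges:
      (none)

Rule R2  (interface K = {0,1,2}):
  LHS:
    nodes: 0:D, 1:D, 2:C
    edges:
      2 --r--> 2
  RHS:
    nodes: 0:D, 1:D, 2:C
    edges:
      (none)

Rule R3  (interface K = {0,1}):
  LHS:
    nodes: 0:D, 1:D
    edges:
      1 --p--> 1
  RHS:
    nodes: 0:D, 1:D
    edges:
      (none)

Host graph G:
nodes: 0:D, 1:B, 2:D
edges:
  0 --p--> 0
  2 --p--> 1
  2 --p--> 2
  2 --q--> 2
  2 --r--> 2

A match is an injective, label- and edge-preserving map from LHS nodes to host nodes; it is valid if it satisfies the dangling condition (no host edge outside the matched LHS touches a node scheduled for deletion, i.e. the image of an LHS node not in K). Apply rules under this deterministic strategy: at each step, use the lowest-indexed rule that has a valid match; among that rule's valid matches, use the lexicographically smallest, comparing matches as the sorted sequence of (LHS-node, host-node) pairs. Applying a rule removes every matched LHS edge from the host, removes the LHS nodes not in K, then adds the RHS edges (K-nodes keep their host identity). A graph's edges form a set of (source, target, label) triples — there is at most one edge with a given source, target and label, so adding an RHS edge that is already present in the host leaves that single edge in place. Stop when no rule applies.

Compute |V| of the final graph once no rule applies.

[0] host  ⇒  3 nodes, 5 edges  {0-p->0 2-p->1 2-p->2 2-q->2 2-r->2}
[1] R3 @ {0↦0, 1↦2}  ⇒  3 nodes, 4 edges  {0-p->0 2-p->1 2-q->2 2-r->2}
[2] R3 @ {0↦2, 1↦0}  ⇒  3 nodes, 3 edges  {2-p->1 2-q->2 2-r->2}
halt: no rule applies after step 2
NF nodes: {0:D, 1:B, 2:D}

Answer: 3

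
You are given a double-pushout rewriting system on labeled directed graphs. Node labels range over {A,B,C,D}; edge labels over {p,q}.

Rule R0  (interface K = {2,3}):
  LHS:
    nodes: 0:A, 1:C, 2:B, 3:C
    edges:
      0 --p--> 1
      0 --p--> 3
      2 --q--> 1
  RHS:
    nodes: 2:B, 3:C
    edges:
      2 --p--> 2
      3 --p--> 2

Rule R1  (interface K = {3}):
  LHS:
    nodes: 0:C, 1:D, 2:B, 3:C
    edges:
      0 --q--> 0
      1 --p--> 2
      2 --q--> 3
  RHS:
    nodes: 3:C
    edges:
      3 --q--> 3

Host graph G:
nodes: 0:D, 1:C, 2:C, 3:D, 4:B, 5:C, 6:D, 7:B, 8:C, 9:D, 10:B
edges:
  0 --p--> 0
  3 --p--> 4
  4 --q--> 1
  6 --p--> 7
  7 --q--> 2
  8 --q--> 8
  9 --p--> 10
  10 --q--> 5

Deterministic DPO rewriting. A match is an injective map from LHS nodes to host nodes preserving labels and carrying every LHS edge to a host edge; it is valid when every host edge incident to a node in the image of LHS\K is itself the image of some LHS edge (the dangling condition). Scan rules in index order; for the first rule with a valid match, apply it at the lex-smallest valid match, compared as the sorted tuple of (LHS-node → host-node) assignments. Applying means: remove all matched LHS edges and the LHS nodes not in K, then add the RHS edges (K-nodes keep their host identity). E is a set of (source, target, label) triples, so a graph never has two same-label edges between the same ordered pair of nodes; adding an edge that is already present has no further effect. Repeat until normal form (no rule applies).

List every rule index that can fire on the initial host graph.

R0: no valid match — LHS pattern not found
R1: 3 valid matches — {0↦8, 1↦3, 2↦4, 3↦1}, {0↦8, 1↦6, 2↦7, 3↦2}, {0↦8, 1↦9, 2↦10, 3↦5}

Answer: [R1]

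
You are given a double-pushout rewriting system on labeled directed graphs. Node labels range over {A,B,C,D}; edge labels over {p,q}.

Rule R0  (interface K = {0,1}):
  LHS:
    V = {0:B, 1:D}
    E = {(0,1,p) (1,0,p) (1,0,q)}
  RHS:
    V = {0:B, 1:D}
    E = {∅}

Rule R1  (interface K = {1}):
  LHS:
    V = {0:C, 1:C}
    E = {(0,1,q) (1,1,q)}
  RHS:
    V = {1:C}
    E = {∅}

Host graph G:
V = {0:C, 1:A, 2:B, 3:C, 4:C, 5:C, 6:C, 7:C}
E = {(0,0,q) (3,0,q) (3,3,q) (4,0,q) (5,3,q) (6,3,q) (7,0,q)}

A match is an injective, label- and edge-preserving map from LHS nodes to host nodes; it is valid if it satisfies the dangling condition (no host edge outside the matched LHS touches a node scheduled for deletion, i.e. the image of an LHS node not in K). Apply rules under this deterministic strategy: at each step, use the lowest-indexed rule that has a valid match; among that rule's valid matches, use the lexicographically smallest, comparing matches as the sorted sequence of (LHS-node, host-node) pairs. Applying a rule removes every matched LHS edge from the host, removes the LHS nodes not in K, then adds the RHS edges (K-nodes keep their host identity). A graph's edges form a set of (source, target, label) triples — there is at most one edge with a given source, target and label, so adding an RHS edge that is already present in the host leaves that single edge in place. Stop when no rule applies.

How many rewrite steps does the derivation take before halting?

initial: |V|=8 |E|=7  E = 0-q->0 3-q->0 3-q->3 4-q->0 5-q->3 6-q->3 7-q->0
step 1: apply R1 at {0↦4, 1↦0}  → |V|=7 |E|=5  E = 3-q->0 3-q->3 5-q->3 6-q->3 7-q->0
step 2: apply R1 at {0↦5, 1↦3}  → |V|=6 |E|=3  E = 3-q->0 6-q->3 7-q->0
normal form: no rule applies after step 2

Answer: 2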